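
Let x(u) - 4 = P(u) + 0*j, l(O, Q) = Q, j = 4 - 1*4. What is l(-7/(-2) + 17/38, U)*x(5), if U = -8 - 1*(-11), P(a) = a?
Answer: 27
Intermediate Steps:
j = 0 (j = 4 - 4 = 0)
U = 3 (U = -8 + 11 = 3)
x(u) = 4 + u (x(u) = 4 + (u + 0*0) = 4 + (u + 0) = 4 + u)
l(-7/(-2) + 17/38, U)*x(5) = 3*(4 + 5) = 3*9 = 27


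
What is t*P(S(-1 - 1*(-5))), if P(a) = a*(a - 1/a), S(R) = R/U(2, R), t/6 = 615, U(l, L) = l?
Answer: 11070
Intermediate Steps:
t = 3690 (t = 6*615 = 3690)
S(R) = R/2
t*P(S(-1 - 1*(-5))) = 3690*(-1 + ((-1 - 1*(-5))/2)**2) = 3690*(-1 + ((-1 + 5)/2)**2) = 3690*(-1 + ((1/2)*4)**2) = 3690*(-1 + 2**2) = 3690*(-1 + 4) = 3690*3 = 11070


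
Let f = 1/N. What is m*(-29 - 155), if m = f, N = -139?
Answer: 184/139 ≈ 1.3237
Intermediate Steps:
f = -1/139 (f = 1/(-139) = -1/139 ≈ -0.0071942)
m = -1/139 ≈ -0.0071942
m*(-29 - 155) = -(-29 - 155)/139 = -1/139*(-184) = 184/139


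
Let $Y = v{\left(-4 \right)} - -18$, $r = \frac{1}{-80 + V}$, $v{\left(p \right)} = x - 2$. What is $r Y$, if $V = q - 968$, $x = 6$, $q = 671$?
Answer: $- \frac{22}{377} \approx -0.058355$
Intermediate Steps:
$v{\left(p \right)} = 4$ ($v{\left(p \right)} = 6 - 2 = 4$)
$V = -297$ ($V = 671 - 968 = -297$)
$r = - \frac{1}{377}$ ($r = \frac{1}{-80 - 297} = \frac{1}{-377} = - \frac{1}{377} \approx -0.0026525$)
$Y = 22$ ($Y = 4 - -18 = 4 + 18 = 22$)
$r Y = \left(- \frac{1}{377}\right) 22 = - \frac{22}{377}$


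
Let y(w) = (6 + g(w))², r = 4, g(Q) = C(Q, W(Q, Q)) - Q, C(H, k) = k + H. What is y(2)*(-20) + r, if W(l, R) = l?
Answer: -1276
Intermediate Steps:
C(H, k) = H + k
g(Q) = Q (g(Q) = (Q + Q) - Q = 2*Q - Q = Q)
y(w) = (6 + w)²
y(2)*(-20) + r = (6 + 2)²*(-20) + 4 = 8²*(-20) + 4 = 64*(-20) + 4 = -1280 + 4 = -1276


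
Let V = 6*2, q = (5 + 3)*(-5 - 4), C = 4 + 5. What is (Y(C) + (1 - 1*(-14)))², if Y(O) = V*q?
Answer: 720801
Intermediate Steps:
C = 9
q = -72 (q = 8*(-9) = -72)
V = 12
Y(O) = -864 (Y(O) = 12*(-72) = -864)
(Y(C) + (1 - 1*(-14)))² = (-864 + (1 - 1*(-14)))² = (-864 + (1 + 14))² = (-864 + 15)² = (-849)² = 720801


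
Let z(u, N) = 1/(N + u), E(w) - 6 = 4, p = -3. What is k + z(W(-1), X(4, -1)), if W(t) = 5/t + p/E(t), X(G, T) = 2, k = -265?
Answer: -8755/33 ≈ -265.30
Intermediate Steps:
E(w) = 10 (E(w) = 6 + 4 = 10)
W(t) = -3/10 + 5/t (W(t) = 5/t - 3/10 = -3/10 + 5/t)
k + z(W(-1), X(4, -1)) = -265 + 1/(2 + (-3/10 + 5/(-1))) = -265 + 1/(2 + (-3/10 + 5*(-1))) = -265 + 1/(2 + (-3/10 - 5)) = -265 + 1/(2 - 53/10) = -265 + 1/(-33/10) = -265 - 10/33 = -8755/33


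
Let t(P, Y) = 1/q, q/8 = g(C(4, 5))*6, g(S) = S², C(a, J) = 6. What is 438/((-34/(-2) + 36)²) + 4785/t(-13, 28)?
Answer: 23226160758/2809 ≈ 8.2685e+6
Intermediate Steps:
q = 1728 (q = 8*(6²*6) = 8*(36*6) = 8*216 = 1728)
t(P, Y) = 1/1728
438/((-34/(-2) + 36)²) + 4785/t(-13, 28) = 438/((-34/(-2) + 36)²) + 4785/(1/1728) = 438/((-34*(-½) + 36)²) + 4785*1728 = 438/((17 + 36)²) + 8268480 = 438/(53²) + 8268480 = 438/2809 + 8268480 = 23226160758/2809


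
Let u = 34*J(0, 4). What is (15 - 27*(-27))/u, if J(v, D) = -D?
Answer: -93/17 ≈ -5.4706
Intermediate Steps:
u = -136 (u = 34*(-1*4) = 34*(-4) = -136)
(15 - 27*(-27))/u = (15 - 27*(-27))/(-136) = (15 + 729)*(-1/136) = 744*(-1/136) = -93/17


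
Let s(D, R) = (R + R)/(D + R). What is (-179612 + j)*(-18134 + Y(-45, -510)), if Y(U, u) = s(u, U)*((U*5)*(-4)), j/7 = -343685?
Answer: 1720738312106/37 ≈ 4.6506e+10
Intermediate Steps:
j = -2405795 (j = 7*(-343685) = -2405795)
s(D, R) = 2*R/(D + R) (s(D, R) = (2*R)/(D + R) = 2*R/(D + R))
Y(U, u) = -40*U²/(U + u) (Y(U, u) = (2*U/(u + U))*((U*5)*(-4)) = (2*U/(U + u))*((5*U)*(-4)) = (2*U/(U + u))*(-20*U) = -40*U²/(U + u))
(-179612 + j)*(-18134 + Y(-45, -510)) = (-179612 - 2405795)*(-18134 - 40*(-45)²/(-45 - 510)) = -2585407*(-18134 - 40*2025/(-555)) = -2585407*(-18134 - 40*2025*(-1/555)) = -2585407*(-18134 + 5400/37) = -2585407*(-665558/37) = 1720738312106/37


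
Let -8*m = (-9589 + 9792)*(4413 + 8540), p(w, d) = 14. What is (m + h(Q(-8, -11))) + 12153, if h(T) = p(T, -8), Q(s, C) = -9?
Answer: -2532123/8 ≈ -3.1652e+5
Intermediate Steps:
m = -2629459/8 (m = -(-9589 + 9792)*(4413 + 8540)/8 = -203*12953/8 = -⅛*2629459 = -2629459/8 ≈ -3.2868e+5)
h(T) = 14
(m + h(Q(-8, -11))) + 12153 = (-2629459/8 + 14) + 12153 = -2629347/8 + 12153 = -2532123/8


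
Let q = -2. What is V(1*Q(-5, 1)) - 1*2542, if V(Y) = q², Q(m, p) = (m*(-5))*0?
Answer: -2538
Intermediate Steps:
Q(m, p) = 0 (Q(m, p) = -5*m*0 = 0)
V(Y) = 4 (V(Y) = (-2)² = 4)
V(1*Q(-5, 1)) - 1*2542 = 4 - 1*2542 = 4 - 2542 = -2538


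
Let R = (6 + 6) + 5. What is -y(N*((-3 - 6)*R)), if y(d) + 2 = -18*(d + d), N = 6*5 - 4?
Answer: -143206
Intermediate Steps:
N = 26 (N = 30 - 4 = 26)
R = 17 (R = 12 + 5 = 17)
y(d) = -2 - 36*d (y(d) = -2 - 18*(d + d) = -2 - 36*d)
-y(N*((-3 - 6)*R)) = -(-2 - 936*(-3 - 6)*17) = -(-2 - 936*(-9*17)) = -(-2 - 936*(-153)) = -(-2 - 36*(-3978)) = -(-2 + 143208) = -1*143206 = -143206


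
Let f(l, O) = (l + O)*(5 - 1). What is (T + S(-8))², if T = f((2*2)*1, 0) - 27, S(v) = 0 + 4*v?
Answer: 1849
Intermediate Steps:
S(v) = 4*v
f(l, O) = 4*O + 4*l (f(l, O) = (O + l)*4 = 4*O + 4*l)
T = -11 (T = (4*0 + 4*((2*2)*1)) - 27 = (0 + 4*(4*1)) - 27 = (0 + 4*4) - 27 = (0 + 16) - 27 = 16 - 27 = -11)
(T + S(-8))² = (-11 + 4*(-8))² = (-11 - 32)² = (-43)² = 1849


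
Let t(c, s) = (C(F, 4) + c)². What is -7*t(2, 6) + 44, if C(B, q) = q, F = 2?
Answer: -208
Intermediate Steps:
t(c, s) = (4 + c)²
-7*t(2, 6) + 44 = -7*(4 + 2)² + 44 = -7*6² + 44 = -7*36 + 44 = -252 + 44 = -208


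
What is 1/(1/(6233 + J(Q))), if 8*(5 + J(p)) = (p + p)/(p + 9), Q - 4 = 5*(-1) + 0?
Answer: 199295/32 ≈ 6228.0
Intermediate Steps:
Q = -1 (Q = 4 + (5*(-1) + 0) = 4 + (-5 + 0) = 4 - 5 = -1)
J(p) = -5 + p/(4*(9 + p)) (J(p) = -5 + ((p + p)/(p + 9))/8 = -5 + ((2*p)/(9 + p))/8 = -5 + (2*p/(9 + p))/8 = -5 + p/(4*(9 + p)))
1/(1/(6233 + J(Q))) = 1/(1/(6233 + (-180 - 19*(-1))/(4*(9 - 1)))) = 1/(1/(6233 + (1/4)*(-180 + 19)/8)) = 1/(1/(6233 + (1/4)*(1/8)*(-161))) = 1/(1/(6233 - 161/32)) = 1/(1/(199295/32)) = 1/(32/199295) = 199295/32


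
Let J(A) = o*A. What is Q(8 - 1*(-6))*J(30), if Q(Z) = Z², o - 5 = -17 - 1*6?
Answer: -105840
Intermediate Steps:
o = -18 (o = 5 + (-17 - 1*6) = 5 + (-17 - 6) = 5 - 23 = -18)
J(A) = -18*A
Q(8 - 1*(-6))*J(30) = (8 - 1*(-6))²*(-18*30) = (8 + 6)²*(-540) = 14²*(-540) = 196*(-540) = -105840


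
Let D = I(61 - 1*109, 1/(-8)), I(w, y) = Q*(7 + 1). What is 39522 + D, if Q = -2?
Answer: 39506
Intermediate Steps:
I(w, y) = -16 (I(w, y) = -2*(7 + 1) = -2*8 = -16)
D = -16
39522 + D = 39522 - 16 = 39506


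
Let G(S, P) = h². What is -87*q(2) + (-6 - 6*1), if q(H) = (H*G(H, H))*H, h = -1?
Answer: -360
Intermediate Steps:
G(S, P) = 1 (G(S, P) = (-1)² = 1)
q(H) = H² (q(H) = (H*1)*H = H*H = H²)
-87*q(2) + (-6 - 6*1) = -87*2² + (-6 - 6*1) = -87*4 + (-6 - 6) = -348 - 12 = -360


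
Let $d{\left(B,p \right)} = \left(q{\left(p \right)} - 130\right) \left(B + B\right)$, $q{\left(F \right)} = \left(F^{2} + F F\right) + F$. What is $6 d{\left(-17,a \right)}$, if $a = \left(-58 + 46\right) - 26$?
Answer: $-554880$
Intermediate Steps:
$a = -38$ ($a = -12 - 26 = -38$)
$q{\left(F \right)} = F + 2 F^{2}$ ($q{\left(F \right)} = \left(F^{2} + F^{2}\right) + F = 2 F^{2} + F = F + 2 F^{2}$)
$d{\left(B,p \right)} = 2 B \left(-130 + p \left(1 + 2 p\right)\right)$ ($d{\left(B,p \right)} = \left(p \left(1 + 2 p\right) - 130\right) \left(B + B\right) = \left(-130 + p \left(1 + 2 p\right)\right) 2 B = 2 B \left(-130 + p \left(1 + 2 p\right)\right)$)
$6 d{\left(-17,a \right)} = 6 \cdot 2 \left(-17\right) \left(-130 - 38 \left(1 + 2 \left(-38\right)\right)\right) = 6 \cdot 2 \left(-17\right) \left(-130 - 38 \left(1 - 76\right)\right) = 6 \cdot 2 \left(-17\right) \left(-130 - -2850\right) = 6 \cdot 2 \left(-17\right) \left(-130 + 2850\right) = 6 \cdot 2 \left(-17\right) 2720 = 6 \left(-92480\right) = -554880$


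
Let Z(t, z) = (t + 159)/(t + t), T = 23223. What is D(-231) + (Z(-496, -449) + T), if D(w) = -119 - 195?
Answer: 22726065/992 ≈ 22909.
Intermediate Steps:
Z(t, z) = (159 + t)/(2*t) (Z(t, z) = (159 + t)/((2*t)) = (159 + t)*(1/(2*t)) = (159 + t)/(2*t))
D(w) = -314
D(-231) + (Z(-496, -449) + T) = -314 + ((½)*(159 - 496)/(-496) + 23223) = -314 + ((½)*(-1/496)*(-337) + 23223) = -314 + (337/992 + 23223) = -314 + 23037553/992 = 22726065/992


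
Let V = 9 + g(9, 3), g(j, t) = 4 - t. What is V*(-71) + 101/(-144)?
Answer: -102341/144 ≈ -710.70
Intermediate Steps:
V = 10 (V = 9 + (4 - 1*3) = 9 + (4 - 3) = 9 + 1 = 10)
V*(-71) + 101/(-144) = 10*(-71) + 101/(-144) = -710 + 101*(-1/144) = -710 - 101/144 = -102341/144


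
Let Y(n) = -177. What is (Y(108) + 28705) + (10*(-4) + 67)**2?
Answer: 29257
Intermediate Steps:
(Y(108) + 28705) + (10*(-4) + 67)**2 = (-177 + 28705) + (10*(-4) + 67)**2 = 28528 + (-40 + 67)**2 = 28528 + 27**2 = 28528 + 729 = 29257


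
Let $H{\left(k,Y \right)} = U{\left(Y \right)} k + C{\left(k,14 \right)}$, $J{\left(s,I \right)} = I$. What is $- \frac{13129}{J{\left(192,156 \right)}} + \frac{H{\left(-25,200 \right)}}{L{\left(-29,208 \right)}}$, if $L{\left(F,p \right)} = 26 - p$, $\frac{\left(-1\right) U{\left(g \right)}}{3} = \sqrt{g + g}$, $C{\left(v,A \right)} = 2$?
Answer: $- \frac{100915}{1092} \approx -92.413$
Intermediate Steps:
$U{\left(g \right)} = - 3 \sqrt{2} \sqrt{g}$ ($U{\left(g \right)} = - 3 \sqrt{g + g} = - 3 \sqrt{2 g} = - 3 \sqrt{2} \sqrt{g}$)
$H{\left(k,Y \right)} = 2 - 3 k \sqrt{2} \sqrt{Y}$ ($H{\left(k,Y \right)} = - 3 \sqrt{2} \sqrt{Y} k + 2 = - 3 k \sqrt{2} \sqrt{Y} + 2 = 2 - 3 k \sqrt{2} \sqrt{Y}$)
$- \frac{13129}{J{\left(192,156 \right)}} + \frac{H{\left(-25,200 \right)}}{L{\left(-29,208 \right)}} = - \frac{13129}{156} + \frac{2 - - 75 \sqrt{2} \sqrt{200}}{26 - 208} = \left(-13129\right) \frac{1}{156} + \frac{2 - - 75 \sqrt{2} \cdot 10 \sqrt{2}}{26 - 208} = - \frac{13129}{156} + \frac{2 + 1500}{-182} = - \frac{13129}{156} + 1502 \left(- \frac{1}{182}\right) = - \frac{13129}{156} - \frac{751}{91} = - \frac{100915}{1092}$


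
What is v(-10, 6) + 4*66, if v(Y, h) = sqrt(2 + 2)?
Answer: 266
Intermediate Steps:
v(Y, h) = 2 (v(Y, h) = sqrt(4) = 2)
v(-10, 6) + 4*66 = 2 + 4*66 = 2 + 264 = 266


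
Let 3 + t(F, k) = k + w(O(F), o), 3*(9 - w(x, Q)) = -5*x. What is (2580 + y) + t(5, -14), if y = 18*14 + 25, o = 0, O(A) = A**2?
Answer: 8672/3 ≈ 2890.7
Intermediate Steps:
w(x, Q) = 9 + 5*x/3 (w(x, Q) = 9 - (-5)*x/3 = 9 + 5*x/3)
t(F, k) = 6 + k + 5*F**2/3 (t(F, k) = -3 + (k + (9 + 5*F**2/3)) = -3 + (9 + k + 5*F**2/3) = 6 + k + 5*F**2/3)
y = 277 (y = 252 + 25 = 277)
(2580 + y) + t(5, -14) = (2580 + 277) + (6 - 14 + (5/3)*5**2) = 2857 + (6 - 14 + (5/3)*25) = 2857 + (6 - 14 + 125/3) = 2857 + 101/3 = 8672/3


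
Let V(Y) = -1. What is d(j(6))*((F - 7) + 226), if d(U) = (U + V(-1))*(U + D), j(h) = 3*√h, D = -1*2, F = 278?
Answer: 27832 - 4473*√6 ≈ 16875.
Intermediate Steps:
D = -2
d(U) = (-1 + U)*(-2 + U) (d(U) = (U - 1)*(U - 2) = (-1 + U)*(-2 + U))
d(j(6))*((F - 7) + 226) = (2 + (3*√6)² - 9*√6)*((278 - 7) + 226) = (2 + 54 - 9*√6)*(271 + 226) = (56 - 9*√6)*497 = 27832 - 4473*√6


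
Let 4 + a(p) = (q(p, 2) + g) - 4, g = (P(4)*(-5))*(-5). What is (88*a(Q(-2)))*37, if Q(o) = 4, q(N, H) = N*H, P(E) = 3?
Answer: 244200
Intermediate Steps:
q(N, H) = H*N
g = 75 (g = (3*(-5))*(-5) = -15*(-5) = 75)
a(p) = 67 + 2*p (a(p) = -4 + ((2*p + 75) - 4) = -4 + ((75 + 2*p) - 4) = -4 + (71 + 2*p) = 67 + 2*p)
(88*a(Q(-2)))*37 = (88*(67 + 2*4))*37 = (88*(67 + 8))*37 = (88*75)*37 = 6600*37 = 244200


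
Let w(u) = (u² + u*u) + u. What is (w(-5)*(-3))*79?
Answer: -10665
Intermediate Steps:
w(u) = u + 2*u² (w(u) = (u² + u²) + u = 2*u² + u = u + 2*u²)
(w(-5)*(-3))*79 = (-5*(1 + 2*(-5))*(-3))*79 = (-5*(1 - 10)*(-3))*79 = (-5*(-9)*(-3))*79 = (45*(-3))*79 = -135*79 = -10665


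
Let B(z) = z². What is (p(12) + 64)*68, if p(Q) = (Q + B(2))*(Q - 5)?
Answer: 11968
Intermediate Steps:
p(Q) = (-5 + Q)*(4 + Q) (p(Q) = (Q + 2²)*(Q - 5) = (Q + 4)*(-5 + Q) = (4 + Q)*(-5 + Q) = (-5 + Q)*(4 + Q))
(p(12) + 64)*68 = ((-20 + 12² - 1*12) + 64)*68 = ((-20 + 144 - 12) + 64)*68 = (112 + 64)*68 = 176*68 = 11968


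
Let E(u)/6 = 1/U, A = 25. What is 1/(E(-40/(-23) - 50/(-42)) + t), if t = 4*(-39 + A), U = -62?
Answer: -31/1739 ≈ -0.017826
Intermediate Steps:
t = -56 (t = 4*(-39 + 25) = 4*(-14) = -56)
E(u) = -3/31 (E(u) = 6/(-62) = 6*(-1/62) = -3/31)
1/(E(-40/(-23) - 50/(-42)) + t) = 1/(-3/31 - 56) = 1/(-1739/31) = -31/1739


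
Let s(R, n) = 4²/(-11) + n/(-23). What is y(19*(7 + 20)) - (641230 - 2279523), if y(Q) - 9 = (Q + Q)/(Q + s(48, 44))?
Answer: 70412668184/42979 ≈ 1.6383e+6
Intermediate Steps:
s(R, n) = -16/11 - n/23 (s(R, n) = 16*(-1/11) + n*(-1/23) = -16/11 - n/23)
y(Q) = 9 + 2*Q/(-852/253 + Q) (y(Q) = 9 + (Q + Q)/(Q + (-16/11 - 1/23*44)) = 9 + (2*Q)/(Q + (-16/11 - 44/23)) = 9 + (2*Q)/(Q - 852/253) = 9 + (2*Q)/(-852/253 + Q) = 9 + 2*Q/(-852/253 + Q))
y(19*(7 + 20)) - (641230 - 2279523) = (-7668 + 2783*(19*(7 + 20)))/(-852 + 253*(19*(7 + 20))) - (641230 - 2279523) = (-7668 + 2783*(19*27))/(-852 + 253*(19*27)) - 1*(-1638293) = (-7668 + 2783*513)/(-852 + 253*513) + 1638293 = (-7668 + 1427679)/(-852 + 129789) + 1638293 = 1420011/128937 + 1638293 = (1/128937)*1420011 + 1638293 = 473337/42979 + 1638293 = 70412668184/42979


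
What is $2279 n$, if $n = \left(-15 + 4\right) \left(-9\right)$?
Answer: $225621$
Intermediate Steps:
$n = 99$ ($n = \left(-11\right) \left(-9\right) = 99$)
$2279 n = 2279 \cdot 99 = 225621$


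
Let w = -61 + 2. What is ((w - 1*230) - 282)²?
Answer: 326041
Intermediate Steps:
w = -59
((w - 1*230) - 282)² = ((-59 - 1*230) - 282)² = ((-59 - 230) - 282)² = (-289 - 282)² = (-571)² = 326041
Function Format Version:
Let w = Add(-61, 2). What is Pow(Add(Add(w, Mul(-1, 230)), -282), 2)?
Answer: 326041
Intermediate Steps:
w = -59
Pow(Add(Add(w, Mul(-1, 230)), -282), 2) = Pow(Add(Add(-59, Mul(-1, 230)), -282), 2) = Pow(Add(Add(-59, -230), -282), 2) = Pow(Add(-289, -282), 2) = Pow(-571, 2) = 326041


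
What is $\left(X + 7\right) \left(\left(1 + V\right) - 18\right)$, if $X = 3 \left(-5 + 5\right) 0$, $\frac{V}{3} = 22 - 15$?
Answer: $28$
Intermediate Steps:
$V = 21$ ($V = 3 \left(22 - 15\right) = 3 \cdot 7 = 21$)
$X = 0$ ($X = 3 \cdot 0 \cdot 0 = 3 \cdot 0 = 0$)
$\left(X + 7\right) \left(\left(1 + V\right) - 18\right) = \left(0 + 7\right) \left(\left(1 + 21\right) - 18\right) = 7 \left(22 - 18\right) = 7 \cdot 4 = 28$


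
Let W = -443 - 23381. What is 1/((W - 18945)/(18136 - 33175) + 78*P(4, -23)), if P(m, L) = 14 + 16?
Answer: 15039/35234029 ≈ 0.00042683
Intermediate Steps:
P(m, L) = 30
W = -23824
1/((W - 18945)/(18136 - 33175) + 78*P(4, -23)) = 1/((-23824 - 18945)/(18136 - 33175) + 78*30) = 1/(-42769/(-15039) + 2340) = 1/(-42769*(-1/15039) + 2340) = 1/(42769/15039 + 2340) = 1/(35234029/15039) = 15039/35234029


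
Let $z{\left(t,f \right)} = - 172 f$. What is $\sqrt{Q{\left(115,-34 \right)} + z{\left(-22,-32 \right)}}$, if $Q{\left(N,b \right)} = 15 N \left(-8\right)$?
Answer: $2 i \sqrt{2074} \approx 91.082 i$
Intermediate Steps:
$Q{\left(N,b \right)} = - 120 N$
$\sqrt{Q{\left(115,-34 \right)} + z{\left(-22,-32 \right)}} = \sqrt{\left(-120\right) 115 - -5504} = \sqrt{-13800 + 5504} = \sqrt{-8296} = 2 i \sqrt{2074}$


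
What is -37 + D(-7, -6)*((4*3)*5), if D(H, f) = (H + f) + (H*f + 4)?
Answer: 1943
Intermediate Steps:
D(H, f) = 4 + H + f + H*f (D(H, f) = (H + f) + (4 + H*f) = 4 + H + f + H*f)
-37 + D(-7, -6)*((4*3)*5) = -37 + (4 - 7 - 6 - 7*(-6))*((4*3)*5) = -37 + (4 - 7 - 6 + 42)*(12*5) = -37 + 33*60 = -37 + 1980 = 1943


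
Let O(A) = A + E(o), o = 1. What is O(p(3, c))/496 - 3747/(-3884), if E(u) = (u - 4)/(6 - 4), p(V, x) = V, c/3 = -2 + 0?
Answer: 932169/963232 ≈ 0.96775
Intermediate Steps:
c = -6 (c = 3*(-2 + 0) = 3*(-2) = -6)
E(u) = -2 + u/2 (E(u) = (-4 + u)/2 = (-4 + u)*(½) = -2 + u/2)
O(A) = -3/2 + A (O(A) = A + (-2 + (½)*1) = A + (-2 + ½) = A - 3/2 = -3/2 + A)
O(p(3, c))/496 - 3747/(-3884) = (-3/2 + 3)/496 - 3747/(-3884) = (3/2)*(1/496) - 3747*(-1/3884) = 3/992 + 3747/3884 = 932169/963232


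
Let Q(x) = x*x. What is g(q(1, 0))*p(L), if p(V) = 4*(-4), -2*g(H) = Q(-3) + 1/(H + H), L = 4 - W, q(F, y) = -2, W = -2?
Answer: 70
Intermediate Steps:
Q(x) = x²
L = 6 (L = 4 - 1*(-2) = 4 + 2 = 6)
g(H) = -9/2 - 1/(4*H) (g(H) = -((-3)² + 1/(H + H))/2 = -(9 + 1/(2*H))/2 = -9/2 - 1/(4*H))
p(V) = -16
g(q(1, 0))*p(L) = ((¼)*(-1 - 18*(-2))/(-2))*(-16) = ((¼)*(-½)*(-1 + 36))*(-16) = ((¼)*(-½)*35)*(-16) = -35/8*(-16) = 70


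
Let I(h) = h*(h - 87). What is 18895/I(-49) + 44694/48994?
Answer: 35987719/9602824 ≈ 3.7476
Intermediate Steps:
I(h) = h*(-87 + h)
18895/I(-49) + 44694/48994 = 18895/((-49*(-87 - 49))) + 44694/48994 = 18895/((-49*(-136))) + 44694*(1/48994) = 18895/6664 + 22347/24497 = 35987719/9602824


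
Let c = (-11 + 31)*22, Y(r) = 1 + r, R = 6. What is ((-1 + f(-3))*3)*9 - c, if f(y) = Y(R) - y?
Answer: -197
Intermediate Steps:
f(y) = 7 - y (f(y) = (1 + 6) - y = 7 - y)
c = 440 (c = 20*22 = 440)
((-1 + f(-3))*3)*9 - c = ((-1 + (7 - 1*(-3)))*3)*9 - 1*440 = ((-1 + (7 + 3))*3)*9 - 440 = ((-1 + 10)*3)*9 - 440 = (9*3)*9 - 440 = 27*9 - 440 = 243 - 440 = -197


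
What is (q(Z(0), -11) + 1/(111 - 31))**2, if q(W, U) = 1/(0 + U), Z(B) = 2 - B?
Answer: 4761/774400 ≈ 0.0061480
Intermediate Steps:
q(W, U) = 1/U
(q(Z(0), -11) + 1/(111 - 31))**2 = (1/(-11) + 1/(111 - 31))**2 = (-1/11 + 1/80)**2 = (-69/880)**2 = 4761/774400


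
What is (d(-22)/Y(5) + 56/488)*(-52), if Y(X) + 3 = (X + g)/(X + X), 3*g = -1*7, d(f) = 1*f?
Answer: -1061684/2501 ≈ -424.50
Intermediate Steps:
d(f) = f
g = -7/3 (g = (-1*7)/3 = (1/3)*(-7) = -7/3 ≈ -2.3333)
Y(X) = -3 + (-7/3 + X)/(2*X) (Y(X) = -3 + (X - 7/3)/(X + X) = -3 + (-7/3 + X)/((2*X)) = -3 + (-7/3 + X)*(1/(2*X)) = -3 + (-7/3 + X)/(2*X))
(d(-22)/Y(5) + 56/488)*(-52) = (-22*30/(-7 - 15*5) + 56/488)*(-52) = (-22*30/(-7 - 75) + 56*(1/488))*(-52) = (-22/((1/6)*(1/5)*(-82)) + 7/61)*(-52) = (-22/(-41/15) + 7/61)*(-52) = (-22*(-15/41) + 7/61)*(-52) = (330/41 + 7/61)*(-52) = (20417/2501)*(-52) = -1061684/2501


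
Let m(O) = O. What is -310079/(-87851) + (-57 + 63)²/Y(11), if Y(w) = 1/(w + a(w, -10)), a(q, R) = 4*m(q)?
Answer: 174255059/87851 ≈ 1983.5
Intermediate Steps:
a(q, R) = 4*q
Y(w) = 1/(5*w) (Y(w) = 1/(w + 4*w) = 1/(5*w))
-310079/(-87851) + (-57 + 63)²/Y(11) = -310079/(-87851) + (-57 + 63)²/(((⅕)/11)) = -310079*(-1/87851) + 6²/(((⅕)*(1/11))) = 310079/87851 + 36/(1/55) = 310079/87851 + 36*55 = 310079/87851 + 1980 = 174255059/87851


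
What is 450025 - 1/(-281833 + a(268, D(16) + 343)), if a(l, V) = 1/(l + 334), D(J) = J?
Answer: 76352800837227/169663465 ≈ 4.5003e+5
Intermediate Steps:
a(l, V) = 1/(334 + l)
450025 - 1/(-281833 + a(268, D(16) + 343)) = 450025 - 1/(-281833 + 1/(334 + 268)) = 450025 - 1/(-281833 + 1/602) = 450025 - 1/(-169663465/602) = 450025 - 1*(-602/169663465) = 450025 + 602/169663465 = 76352800837227/169663465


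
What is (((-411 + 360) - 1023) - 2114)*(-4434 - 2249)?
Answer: 21305404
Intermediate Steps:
(((-411 + 360) - 1023) - 2114)*(-4434 - 2249) = ((-51 - 1023) - 2114)*(-6683) = (-1074 - 2114)*(-6683) = -3188*(-6683) = 21305404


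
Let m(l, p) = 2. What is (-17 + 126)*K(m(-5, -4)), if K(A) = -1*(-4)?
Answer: 436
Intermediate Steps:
K(A) = 4
(-17 + 126)*K(m(-5, -4)) = (-17 + 126)*4 = 109*4 = 436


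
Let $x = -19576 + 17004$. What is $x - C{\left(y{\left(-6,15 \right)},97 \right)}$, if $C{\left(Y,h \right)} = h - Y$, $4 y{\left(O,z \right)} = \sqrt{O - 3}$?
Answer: $-2669 + \frac{3 i}{4} \approx -2669.0 + 0.75 i$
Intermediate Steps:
$y{\left(O,z \right)} = \frac{\sqrt{-3 + O}}{4}$ ($y{\left(O,z \right)} = \frac{\sqrt{O - 3}}{4} = \frac{\sqrt{-3 + O}}{4}$)
$x = -2572$
$x - C{\left(y{\left(-6,15 \right)},97 \right)} = -2572 - \left(97 - \frac{\sqrt{-3 - 6}}{4}\right) = -2572 - \left(97 - \frac{\sqrt{-9}}{4}\right) = -2572 - \left(97 - \frac{3 i}{4}\right) = -2669 + \frac{3 i}{4}$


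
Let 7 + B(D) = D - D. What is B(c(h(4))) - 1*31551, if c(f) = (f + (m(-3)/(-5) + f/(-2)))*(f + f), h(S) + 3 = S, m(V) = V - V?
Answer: -31558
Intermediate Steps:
m(V) = 0
h(S) = -3 + S
c(f) = f**2 (c(f) = (f + (0/(-5) + f/(-2)))*(f + f) = (f + (0*(-1/5) + f*(-1/2)))*(2*f) = (f + (0 - f/2))*(2*f) = (f - f/2)*(2*f) = (f/2)*(2*f) = f**2)
B(D) = -7 (B(D) = -7 + (D - D) = -7 + 0 = -7)
B(c(h(4))) - 1*31551 = -7 - 1*31551 = -7 - 31551 = -31558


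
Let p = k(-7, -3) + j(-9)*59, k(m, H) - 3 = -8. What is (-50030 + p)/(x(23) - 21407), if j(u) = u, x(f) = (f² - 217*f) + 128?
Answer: 50566/25741 ≈ 1.9644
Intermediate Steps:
x(f) = 128 + f² - 217*f
k(m, H) = -5 (k(m, H) = 3 - 8 = -5)
p = -536 (p = -5 - 9*59 = -5 - 531 = -536)
(-50030 + p)/(x(23) - 21407) = (-50030 - 536)/((128 + 23² - 217*23) - 21407) = -50566/((128 + 529 - 4991) - 21407) = -50566/(-4334 - 21407) = -50566/(-25741) = -50566*(-1/25741) = 50566/25741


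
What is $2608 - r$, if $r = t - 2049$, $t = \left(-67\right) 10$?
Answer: $5327$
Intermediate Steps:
$t = -670$
$r = -2719$ ($r = -670 - 2049 = -2719$)
$2608 - r = 2608 - -2719 = 2608 + 2719 = 5327$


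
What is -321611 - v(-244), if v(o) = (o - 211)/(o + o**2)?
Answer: -19068958957/59292 ≈ -3.2161e+5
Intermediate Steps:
v(o) = (-211 + o)/(o + o**2)
-321611 - v(-244) = -321611 - (-211 - 244)/((-244)*(1 - 244)) = -321611 - (-1)*(-455)/(244*(-243)) = -321611 - (-1)*(-1)*(-455)/(244*243) = -321611 - 1*(-455/59292) = -321611 + 455/59292 = -19068958957/59292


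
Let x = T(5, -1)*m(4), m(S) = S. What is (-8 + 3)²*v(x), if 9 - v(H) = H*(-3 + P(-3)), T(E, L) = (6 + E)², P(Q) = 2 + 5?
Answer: -48175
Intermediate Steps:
P(Q) = 7
x = 484 (x = (6 + 5)²*4 = 11²*4 = 121*4 = 484)
v(H) = 9 - 4*H (v(H) = 9 - H*(-3 + 7) = 9 - H*4 = 9 - 4*H)
(-8 + 3)²*v(x) = (-8 + 3)²*(9 - 4*484) = (-5)²*(9 - 1936) = 25*(-1927) = -48175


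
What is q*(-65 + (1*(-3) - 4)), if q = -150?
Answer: 10800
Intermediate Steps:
q*(-65 + (1*(-3) - 4)) = -150*(-65 + (1*(-3) - 4)) = -150*(-65 + (-3 - 4)) = -150*(-65 - 7) = -150*(-72) = 10800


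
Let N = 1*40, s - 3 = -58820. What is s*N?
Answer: -2352680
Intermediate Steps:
s = -58817 (s = 3 - 58820 = -58817)
N = 40
s*N = -58817*40 = -2352680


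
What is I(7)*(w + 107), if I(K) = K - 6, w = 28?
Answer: 135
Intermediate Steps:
I(K) = -6 + K
I(7)*(w + 107) = (-6 + 7)*(28 + 107) = 1*135 = 135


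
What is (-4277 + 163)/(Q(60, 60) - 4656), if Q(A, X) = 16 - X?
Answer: 2057/2350 ≈ 0.87532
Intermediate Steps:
(-4277 + 163)/(Q(60, 60) - 4656) = (-4277 + 163)/((16 - 1*60) - 4656) = -4114/((16 - 60) - 4656) = -4114/(-44 - 4656) = -4114/(-4700) = -4114*(-1/4700) = 2057/2350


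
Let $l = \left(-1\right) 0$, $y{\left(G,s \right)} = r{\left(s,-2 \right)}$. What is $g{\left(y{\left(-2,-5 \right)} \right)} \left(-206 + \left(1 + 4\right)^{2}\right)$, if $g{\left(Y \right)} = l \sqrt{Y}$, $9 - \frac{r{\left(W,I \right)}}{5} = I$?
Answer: $0$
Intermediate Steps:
$r{\left(W,I \right)} = 45 - 5 I$
$y{\left(G,s \right)} = 55$ ($y{\left(G,s \right)} = 45 - -10 = 45 + 10 = 55$)
$l = 0$
$g{\left(Y \right)} = 0$ ($g{\left(Y \right)} = 0 \sqrt{Y} = 0$)
$g{\left(y{\left(-2,-5 \right)} \right)} \left(-206 + \left(1 + 4\right)^{2}\right) = 0 \left(-206 + \left(1 + 4\right)^{2}\right) = 0 \left(-206 + 5^{2}\right) = 0 \left(-206 + 25\right) = 0 \left(-181\right) = 0$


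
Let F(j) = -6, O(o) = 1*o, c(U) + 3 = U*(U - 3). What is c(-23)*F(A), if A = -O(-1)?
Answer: -3570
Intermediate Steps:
c(U) = -3 + U*(-3 + U) (c(U) = -3 + U*(U - 3) = -3 + U*(-3 + U))
O(o) = o
A = 1 (A = -1*(-1) = 1)
c(-23)*F(A) = (-3 + (-23)² - 3*(-23))*(-6) = (-3 + 529 + 69)*(-6) = 595*(-6) = -3570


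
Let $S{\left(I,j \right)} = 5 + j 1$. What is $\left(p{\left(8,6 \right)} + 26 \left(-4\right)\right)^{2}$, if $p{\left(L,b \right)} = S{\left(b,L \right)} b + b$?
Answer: $400$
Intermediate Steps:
$S{\left(I,j \right)} = 5 + j$
$p{\left(L,b \right)} = b + b \left(5 + L\right)$ ($p{\left(L,b \right)} = \left(5 + L\right) b + b = b \left(5 + L\right) + b = b + b \left(5 + L\right)$)
$\left(p{\left(8,6 \right)} + 26 \left(-4\right)\right)^{2} = \left(6 \left(6 + 8\right) + 26 \left(-4\right)\right)^{2} = \left(6 \cdot 14 - 104\right)^{2} = \left(84 - 104\right)^{2} = \left(-20\right)^{2} = 400$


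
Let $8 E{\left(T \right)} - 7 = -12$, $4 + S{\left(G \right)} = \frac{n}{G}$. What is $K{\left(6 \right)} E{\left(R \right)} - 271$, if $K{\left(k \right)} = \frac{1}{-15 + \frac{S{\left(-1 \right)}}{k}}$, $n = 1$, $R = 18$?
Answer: $- \frac{20593}{76} \approx -270.96$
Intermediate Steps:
$S{\left(G \right)} = -4 + \frac{1}{G}$ ($S{\left(G \right)} = -4 + 1 \frac{1}{G} = -4 + \frac{1}{G}$)
$E{\left(T \right)} = - \frac{5}{8}$ ($E{\left(T \right)} = \frac{7}{8} + \frac{1}{8} \left(-12\right) = \frac{7}{8} - \frac{3}{2} = - \frac{5}{8}$)
$K{\left(k \right)} = \frac{1}{-15 - \frac{5}{k}}$ ($K{\left(k \right)} = \frac{1}{-15 + \frac{-4 + \frac{1}{-1}}{k}} = \frac{1}{-15 + \frac{-4 - 1}{k}} = \frac{1}{-15 - \frac{5}{k}}$)
$K{\left(6 \right)} E{\left(R \right)} - 271 = \left(-1\right) 6 \frac{1}{5 + 15 \cdot 6} \left(- \frac{5}{8}\right) - 271 = \left(-1\right) 6 \frac{1}{5 + 90} \left(- \frac{5}{8}\right) - 271 = \left(-1\right) 6 \cdot \frac{1}{95} \left(- \frac{5}{8}\right) - 271 = \left(- \frac{6}{95}\right) \left(- \frac{5}{8}\right) - 271 = \frac{3}{76} - 271 = - \frac{20593}{76}$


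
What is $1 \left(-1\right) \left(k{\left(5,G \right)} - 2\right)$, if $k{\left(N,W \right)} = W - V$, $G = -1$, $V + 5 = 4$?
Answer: $2$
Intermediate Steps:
$V = -1$ ($V = -5 + 4 = -1$)
$k{\left(N,W \right)} = 1 + W$ ($k{\left(N,W \right)} = W - -1 = W + 1 = 1 + W$)
$1 \left(-1\right) \left(k{\left(5,G \right)} - 2\right) = 1 \left(-1\right) \left(\left(1 - 1\right) - 2\right) = - (0 - 2) = \left(-1\right) \left(-2\right) = 2$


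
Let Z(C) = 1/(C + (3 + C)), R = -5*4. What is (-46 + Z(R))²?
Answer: 2900209/1369 ≈ 2118.5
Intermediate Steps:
R = -20
Z(C) = 1/(3 + 2*C)
(-46 + Z(R))² = (-46 + 1/(3 + 2*(-20)))² = (-46 + 1/(3 - 40))² = (-46 + 1/(-37))² = (-46 - 1/37)² = (-1703/37)² = 2900209/1369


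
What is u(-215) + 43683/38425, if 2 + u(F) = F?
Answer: -8294542/38425 ≈ -215.86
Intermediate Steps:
u(F) = -2 + F
u(-215) + 43683/38425 = (-2 - 215) + 43683/38425 = -217 + 43683*(1/38425) = -217 + 43683/38425 = -8294542/38425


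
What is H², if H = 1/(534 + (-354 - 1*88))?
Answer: 1/8464 ≈ 0.00011815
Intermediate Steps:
H = 1/92 (H = 1/(534 + (-354 - 88)) = 1/(534 - 442) = 1/92 ≈ 0.010870)
H² = (1/92)² = 1/8464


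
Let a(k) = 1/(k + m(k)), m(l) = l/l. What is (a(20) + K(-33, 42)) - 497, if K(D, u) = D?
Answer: -11129/21 ≈ -529.95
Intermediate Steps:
m(l) = 1
a(k) = 1/(1 + k) (a(k) = 1/(k + 1) = 1/(1 + k))
(a(20) + K(-33, 42)) - 497 = (1/(1 + 20) - 33) - 497 = (1/21 - 33) - 497 = -692/21 - 497 = -11129/21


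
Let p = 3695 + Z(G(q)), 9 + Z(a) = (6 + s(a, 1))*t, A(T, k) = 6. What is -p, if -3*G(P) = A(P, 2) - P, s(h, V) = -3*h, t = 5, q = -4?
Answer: -3766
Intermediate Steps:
G(P) = -2 + P/3 (G(P) = -(6 - P)/3 = -2 + P/3)
Z(a) = 21 - 15*a (Z(a) = -9 + (6 - 3*a)*5 = -9 + (30 - 15*a) = 21 - 15*a)
p = 3766 (p = 3695 + (21 - 15*(-2 + (1/3)*(-4))) = 3695 + (21 - 15*(-2 - 4/3)) = 3695 + (21 - 15*(-10/3)) = 3695 + (21 + 50) = 3695 + 71 = 3766)
-p = -1*3766 = -3766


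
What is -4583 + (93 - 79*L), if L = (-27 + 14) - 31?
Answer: -1014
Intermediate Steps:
L = -44 (L = -13 - 31 = -44)
-4583 + (93 - 79*L) = -4583 + (93 - 79*(-44)) = -4583 + (93 + 3476) = -4583 + 3569 = -1014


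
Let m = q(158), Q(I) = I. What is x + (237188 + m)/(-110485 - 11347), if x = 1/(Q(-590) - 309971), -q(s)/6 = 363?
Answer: -36492531221/18918133876 ≈ -1.9290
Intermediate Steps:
q(s) = -2178 (q(s) = -6*363 = -2178)
m = -2178
x = -1/310561 (x = 1/(-590 - 309971) = 1/(-310561) = -1/310561 ≈ -3.2200e-6)
x + (237188 + m)/(-110485 - 11347) = -1/310561 + (237188 - 2178)/(-110485 - 11347) = -1/310561 + 235010/(-121832) = -1/310561 + 235010*(-1/121832) = -1/310561 - 117505/60916 = -36492531221/18918133876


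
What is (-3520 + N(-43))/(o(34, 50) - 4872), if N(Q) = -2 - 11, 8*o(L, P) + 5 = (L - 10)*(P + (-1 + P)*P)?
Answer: -28264/21019 ≈ -1.3447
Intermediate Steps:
o(L, P) = -5/8 + (-10 + L)*(P + P*(-1 + P))/8 (o(L, P) = -5/8 + ((L - 10)*(P + (-1 + P)*P))/8 = -5/8 + ((-10 + L)*(P + P*(-1 + P)))/8 = -5/8 + (-10 + L)*(P + P*(-1 + P))/8)
N(Q) = -13
(-3520 + N(-43))/(o(34, 50) - 4872) = (-3520 - 13)/((-5/8 - 5/4*50**2 + (1/8)*34*50**2) - 4872) = -3533/((-5/8 - 5/4*2500 + (1/8)*34*2500) - 4872) = -3533/((-5/8 - 3125 + 10625) - 4872) = -3533/(59995/8 - 4872) = -3533/21019/8 = -3533*8/21019 = -28264/21019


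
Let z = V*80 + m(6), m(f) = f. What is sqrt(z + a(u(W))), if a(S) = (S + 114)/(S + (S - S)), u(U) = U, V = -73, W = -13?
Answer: I*sqrt(987259)/13 ≈ 76.432*I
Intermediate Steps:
a(S) = (114 + S)/S (a(S) = (114 + S)/(S + 0) = (114 + S)/S)
z = -5834 (z = -73*80 + 6 = -5840 + 6 = -5834)
sqrt(z + a(u(W))) = sqrt(-5834 + (114 - 13)/(-13)) = sqrt(-5834 - 1/13*101) = sqrt(-5834 - 101/13) = sqrt(-75943/13) = I*sqrt(987259)/13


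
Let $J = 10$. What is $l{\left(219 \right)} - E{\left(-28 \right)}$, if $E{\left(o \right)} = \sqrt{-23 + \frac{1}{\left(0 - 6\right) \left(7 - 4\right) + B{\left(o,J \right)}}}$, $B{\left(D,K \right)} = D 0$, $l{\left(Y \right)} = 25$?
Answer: $25 - \frac{i \sqrt{830}}{6} \approx 25.0 - 4.8016 i$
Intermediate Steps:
$B{\left(D,K \right)} = 0$
$E{\left(o \right)} = \frac{i \sqrt{830}}{6}$ ($E{\left(o \right)} = \sqrt{-23 + \frac{1}{\left(0 - 6\right) \left(7 - 4\right) + 0}} = \sqrt{-23 + \frac{1}{\left(-6\right) 3 + 0}} = \sqrt{-23 + \frac{1}{-18 + 0}} = \sqrt{-23 + \frac{1}{-18}} = \sqrt{-23 - \frac{1}{18}} = \sqrt{- \frac{415}{18}} = \frac{i \sqrt{830}}{6}$)
$l{\left(219 \right)} - E{\left(-28 \right)} = 25 - \frac{i \sqrt{830}}{6}$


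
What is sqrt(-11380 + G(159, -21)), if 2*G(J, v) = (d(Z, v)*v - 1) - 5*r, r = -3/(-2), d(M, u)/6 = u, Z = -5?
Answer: I*sqrt(40245)/2 ≈ 100.31*I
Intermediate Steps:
d(M, u) = 6*u
r = 3/2 (r = -3*(-1/2) = 3/2 ≈ 1.5000)
G(J, v) = -17/4 + 3*v**2 (G(J, v) = (((6*v)*v - 1) - 5*3/2)/2 = ((6*v**2 - 1) - 15/2)/2 = ((-1 + 6*v**2) - 15/2)/2 = (-17/2 + 6*v**2)/2 = -17/4 + 3*v**2)
sqrt(-11380 + G(159, -21)) = sqrt(-11380 + (-17/4 + 3*(-21)**2)) = sqrt(-11380 + (-17/4 + 3*441)) = sqrt(-11380 + (-17/4 + 1323)) = sqrt(-11380 + 5275/4) = sqrt(-40245/4) = I*sqrt(40245)/2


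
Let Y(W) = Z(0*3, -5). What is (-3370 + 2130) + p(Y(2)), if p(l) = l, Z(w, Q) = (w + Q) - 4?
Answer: -1249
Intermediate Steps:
Z(w, Q) = -4 + Q + w (Z(w, Q) = (Q + w) - 4 = -4 + Q + w)
Y(W) = -9 (Y(W) = -4 - 5 + 0*3 = -4 - 5 + 0 = -9)
(-3370 + 2130) + p(Y(2)) = (-3370 + 2130) - 9 = -1240 - 9 = -1249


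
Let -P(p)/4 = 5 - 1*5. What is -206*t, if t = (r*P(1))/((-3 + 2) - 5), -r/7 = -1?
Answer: 0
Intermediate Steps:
P(p) = 0 (P(p) = -4*(5 - 1*5) = -4*(5 - 5) = -4*0 = 0)
r = 7 (r = -7*(-1) = 7)
t = 0 (t = (7*0)/((-3 + 2) - 5) = 0/(-1 - 5) = 0/(-6) = 0*(-⅙) = 0)
-206*t = -206*0 = 0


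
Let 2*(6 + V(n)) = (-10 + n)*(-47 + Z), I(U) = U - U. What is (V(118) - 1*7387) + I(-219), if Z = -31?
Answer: -11605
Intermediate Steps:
I(U) = 0
V(n) = 384 - 39*n (V(n) = -6 + ((-10 + n)*(-47 - 31))/2 = -6 + ((-10 + n)*(-78))/2 = -6 + (780 - 78*n)/2 = -6 + (390 - 39*n) = 384 - 39*n)
(V(118) - 1*7387) + I(-219) = ((384 - 39*118) - 1*7387) + 0 = ((384 - 4602) - 7387) + 0 = (-4218 - 7387) + 0 = -11605 + 0 = -11605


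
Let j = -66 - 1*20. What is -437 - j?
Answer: -351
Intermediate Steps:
j = -86 (j = -66 - 20 = -86)
-437 - j = -437 - 1*(-86) = -437 + 86 = -351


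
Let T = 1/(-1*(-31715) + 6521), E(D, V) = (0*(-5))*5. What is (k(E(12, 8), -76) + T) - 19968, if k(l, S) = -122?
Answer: -768161239/38236 ≈ -20090.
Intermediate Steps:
E(D, V) = 0 (E(D, V) = 0*5 = 0)
T = 1/38236 (T = 1/(31715 + 6521) = 1/38236 ≈ 2.6153e-5)
(k(E(12, 8), -76) + T) - 19968 = (-122 + 1/38236) - 19968 = -4664791/38236 - 19968 = -768161239/38236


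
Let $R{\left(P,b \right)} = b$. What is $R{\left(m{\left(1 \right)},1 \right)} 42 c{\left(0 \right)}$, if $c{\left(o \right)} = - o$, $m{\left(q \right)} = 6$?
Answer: $0$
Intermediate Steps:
$R{\left(m{\left(1 \right)},1 \right)} 42 c{\left(0 \right)} = 1 \cdot 42 \left(\left(-1\right) 0\right) = 42 \cdot 0 = 0$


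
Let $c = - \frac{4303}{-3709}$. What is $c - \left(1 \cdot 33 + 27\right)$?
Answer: $- \frac{218237}{3709} \approx -58.84$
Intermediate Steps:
$c = \frac{4303}{3709}$ ($c = \left(-4303\right) \left(- \frac{1}{3709}\right) = \frac{4303}{3709} \approx 1.1602$)
$c - \left(1 \cdot 33 + 27\right) = \frac{4303}{3709} - \left(1 \cdot 33 + 27\right) = \frac{4303}{3709} - \left(33 + 27\right) = \frac{4303}{3709} - 60 = - \frac{218237}{3709}$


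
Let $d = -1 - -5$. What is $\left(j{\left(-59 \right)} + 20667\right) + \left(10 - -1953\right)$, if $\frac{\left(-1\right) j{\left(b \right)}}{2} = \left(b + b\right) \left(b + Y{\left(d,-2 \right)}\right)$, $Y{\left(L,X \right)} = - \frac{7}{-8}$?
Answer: $\frac{17825}{2} \approx 8912.5$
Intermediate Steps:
$d = 4$ ($d = -1 + 5 = 4$)
$Y{\left(L,X \right)} = \frac{7}{8}$ ($Y{\left(L,X \right)} = \left(-7\right) \left(- \frac{1}{8}\right) = \frac{7}{8}$)
$j{\left(b \right)} = - 4 b \left(\frac{7}{8} + b\right)$ ($j{\left(b \right)} = - 2 \left(b + b\right) \left(b + \frac{7}{8}\right) = - 2 \cdot 2 b \left(\frac{7}{8} + b\right) = - 4 b \left(\frac{7}{8} + b\right)$)
$\left(j{\left(-59 \right)} + 20667\right) + \left(10 - -1953\right) = \left(\left(- \frac{1}{2}\right) \left(-59\right) \left(7 + 8 \left(-59\right)\right) + 20667\right) + \left(10 - -1953\right) = \left(\left(- \frac{1}{2}\right) \left(-59\right) \left(7 - 472\right) + 20667\right) + \left(10 + 1953\right) = \left(\left(- \frac{1}{2}\right) \left(-59\right) \left(-465\right) + 20667\right) + 1963 = \left(- \frac{27435}{2} + 20667\right) + 1963 = \frac{13899}{2} + 1963 = \frac{17825}{2}$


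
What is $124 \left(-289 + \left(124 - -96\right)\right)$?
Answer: $-8556$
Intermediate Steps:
$124 \left(-289 + \left(124 - -96\right)\right) = 124 \left(-289 + \left(124 + 96\right)\right) = 124 \left(-289 + 220\right) = 124 \left(-69\right) = -8556$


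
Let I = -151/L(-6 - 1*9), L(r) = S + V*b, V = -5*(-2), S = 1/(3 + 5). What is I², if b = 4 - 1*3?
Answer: 1459264/6561 ≈ 222.41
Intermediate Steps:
S = ⅛ (S = 1/8 = ⅛ ≈ 0.12500)
V = 10
b = 1 (b = 4 - 3 = 1)
L(r) = 81/8 (L(r) = ⅛ + 10*1 = ⅛ + 10 = 81/8)
I = -1208/81 (I = -151/81/8 = -151*8/81 = -1208/81 ≈ -14.914)
I² = (-1208/81)² = 1459264/6561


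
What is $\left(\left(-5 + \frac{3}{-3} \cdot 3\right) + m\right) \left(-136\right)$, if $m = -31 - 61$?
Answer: $13600$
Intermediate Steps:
$m = -92$ ($m = -31 - 61 = -92$)
$\left(\left(-5 + \frac{3}{-3} \cdot 3\right) + m\right) \left(-136\right) = \left(\left(-5 + \frac{3}{-3} \cdot 3\right) - 92\right) \left(-136\right) = \left(\left(-5 + 3 \left(- \frac{1}{3}\right) 3\right) - 92\right) \left(-136\right) = \left(\left(-5 - 3\right) - 92\right) \left(-136\right) = \left(-8 - 92\right) \left(-136\right) = \left(-100\right) \left(-136\right) = 13600$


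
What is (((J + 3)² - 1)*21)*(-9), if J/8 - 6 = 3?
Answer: -1062936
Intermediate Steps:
J = 72 (J = 48 + 8*3 = 48 + 24 = 72)
(((J + 3)² - 1)*21)*(-9) = (((72 + 3)² - 1)*21)*(-9) = ((75² - 1)*21)*(-9) = ((5625 - 1)*21)*(-9) = (5624*21)*(-9) = 118104*(-9) = -1062936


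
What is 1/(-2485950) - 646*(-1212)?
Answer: 1946379524399/2485950 ≈ 7.8295e+5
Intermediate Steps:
1/(-2485950) - 646*(-1212) = -1/2485950 + 782952 = 1946379524399/2485950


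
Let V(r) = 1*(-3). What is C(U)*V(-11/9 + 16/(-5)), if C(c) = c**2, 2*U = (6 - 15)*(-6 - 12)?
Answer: -19683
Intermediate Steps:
U = 81 (U = ((6 - 15)*(-6 - 12))/2 = (-9*(-18))/2 = (1/2)*162 = 81)
V(r) = -3
C(U)*V(-11/9 + 16/(-5)) = 81**2*(-3) = 6561*(-3) = -19683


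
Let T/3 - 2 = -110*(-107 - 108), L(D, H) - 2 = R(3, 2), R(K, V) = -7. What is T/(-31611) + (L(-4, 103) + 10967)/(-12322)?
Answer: -203473269/64918457 ≈ -3.1343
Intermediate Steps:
L(D, H) = -5 (L(D, H) = 2 - 7 = -5)
T = 70956 (T = 6 + 3*(-110*(-107 - 108)) = 6 + 3*(-110*(-215)) = 6 + 3*23650 = 6 + 70950 = 70956)
T/(-31611) + (L(-4, 103) + 10967)/(-12322) = 70956/(-31611) + (-5 + 10967)/(-12322) = 70956*(-1/31611) + 10962*(-1/12322) = -23652/10537 - 5481/6161 = -203473269/64918457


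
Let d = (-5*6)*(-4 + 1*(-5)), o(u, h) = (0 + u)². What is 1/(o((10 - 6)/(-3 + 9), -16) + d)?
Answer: 9/2434 ≈ 0.0036976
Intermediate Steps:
o(u, h) = u²
d = 270 (d = -30*(-4 - 5) = -30*(-9) = 270)
1/(o((10 - 6)/(-3 + 9), -16) + d) = 1/(((10 - 6)/(-3 + 9))² + 270) = 1/((4/6)² + 270) = 1/((4*(⅙))² + 270) = 1/((⅔)² + 270) = 1/(4/9 + 270) = 1/(2434/9) = 9/2434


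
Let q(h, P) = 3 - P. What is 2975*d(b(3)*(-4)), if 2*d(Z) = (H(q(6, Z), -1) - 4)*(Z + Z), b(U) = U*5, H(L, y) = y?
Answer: 892500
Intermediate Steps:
b(U) = 5*U
d(Z) = -5*Z (d(Z) = ((-1 - 4)*(Z + Z))/2 = (-10*Z)/2 = -5*Z)
2975*d(b(3)*(-4)) = 2975*(-5*5*3*(-4)) = 2975*(-75*(-4)) = 2975*(-5*(-60)) = 2975*300 = 892500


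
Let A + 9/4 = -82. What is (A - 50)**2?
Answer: 288369/16 ≈ 18023.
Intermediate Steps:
A = -337/4 (A = -9/4 - 82 = -337/4 ≈ -84.250)
(A - 50)**2 = (-337/4 - 50)**2 = (-537/4)**2 = 288369/16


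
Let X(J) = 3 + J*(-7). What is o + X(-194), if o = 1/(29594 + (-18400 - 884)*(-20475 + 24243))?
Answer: 98852856997/72632518 ≈ 1361.0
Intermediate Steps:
X(J) = 3 - 7*J
o = -1/72632518 (o = 1/(29594 - 19284*3768) = 1/(29594 - 72662112) = 1/(-72632518) = -1/72632518 ≈ -1.3768e-8)
o + X(-194) = -1/72632518 + (3 - 7*(-194)) = -1/72632518 + (3 + 1358) = -1/72632518 + 1361 = 98852856997/72632518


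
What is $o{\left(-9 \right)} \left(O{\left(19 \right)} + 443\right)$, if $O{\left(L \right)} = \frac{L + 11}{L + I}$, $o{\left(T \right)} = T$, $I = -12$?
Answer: $- \frac{28179}{7} \approx -4025.6$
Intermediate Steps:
$O{\left(L \right)} = \frac{11 + L}{-12 + L}$ ($O{\left(L \right)} = \frac{L + 11}{L - 12} = \frac{11 + L}{-12 + L}$)
$o{\left(-9 \right)} \left(O{\left(19 \right)} + 443\right) = - 9 \left(\frac{11 + 19}{-12 + 19} + 443\right) = - 9 \left(\frac{1}{7} \cdot 30 + 443\right) = - 9 \left(\frac{30}{7} + 443\right) = \left(-9\right) \frac{3131}{7} = - \frac{28179}{7}$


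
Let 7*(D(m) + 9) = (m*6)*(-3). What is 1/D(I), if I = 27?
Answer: -7/549 ≈ -0.012750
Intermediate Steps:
D(m) = -9 - 18*m/7 (D(m) = -9 + ((m*6)*(-3))/7 = -9 + ((6*m)*(-3))/7 = -9 + (-18*m)/7 = -9 - 18*m/7)
1/D(I) = 1/(-9 - 18/7*27) = 1/(-9 - 486/7) = 1/(-549/7) = -7/549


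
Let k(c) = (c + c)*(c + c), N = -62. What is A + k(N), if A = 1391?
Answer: 16767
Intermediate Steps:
k(c) = 4*c² (k(c) = (2*c)*(2*c) = 4*c²)
A + k(N) = 1391 + 4*(-62)² = 1391 + 4*3844 = 1391 + 15376 = 16767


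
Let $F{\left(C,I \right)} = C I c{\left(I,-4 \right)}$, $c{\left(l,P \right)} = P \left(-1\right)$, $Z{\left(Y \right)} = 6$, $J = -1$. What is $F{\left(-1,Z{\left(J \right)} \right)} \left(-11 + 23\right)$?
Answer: $-288$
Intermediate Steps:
$c{\left(l,P \right)} = - P$
$F{\left(C,I \right)} = 4 C I$ ($F{\left(C,I \right)} = C I \left(\left(-1\right) \left(-4\right)\right) = C I 4 = 4 C I$)
$F{\left(-1,Z{\left(J \right)} \right)} \left(-11 + 23\right) = 4 \left(-1\right) 6 \left(-11 + 23\right) = \left(-24\right) 12 = -288$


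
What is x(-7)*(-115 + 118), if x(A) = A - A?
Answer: 0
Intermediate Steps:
x(A) = 0
x(-7)*(-115 + 118) = 0*(-115 + 118) = 0*3 = 0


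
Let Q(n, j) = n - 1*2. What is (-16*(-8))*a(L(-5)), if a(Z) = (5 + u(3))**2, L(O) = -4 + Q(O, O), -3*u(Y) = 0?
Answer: 3200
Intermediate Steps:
u(Y) = 0 (u(Y) = -1/3*0 = 0)
Q(n, j) = -2 + n (Q(n, j) = n - 2 = -2 + n)
L(O) = -6 + O (L(O) = -4 + (-2 + O) = -6 + O)
a(Z) = 25 (a(Z) = (5 + 0)**2 = 5**2 = 25)
(-16*(-8))*a(L(-5)) = -16*(-8)*25 = 128*25 = 3200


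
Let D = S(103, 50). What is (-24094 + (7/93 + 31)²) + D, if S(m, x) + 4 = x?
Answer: -199639052/8649 ≈ -23082.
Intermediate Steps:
S(m, x) = -4 + x
D = 46 (D = -4 + 50 = 46)
(-24094 + (7/93 + 31)²) + D = (-24094 + (7/93 + 31)²) + 46 = (-24094 + (2890/93)²) + 46 = (-24094 + 8352100/8649) + 46 = -200036906/8649 + 46 = -199639052/8649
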